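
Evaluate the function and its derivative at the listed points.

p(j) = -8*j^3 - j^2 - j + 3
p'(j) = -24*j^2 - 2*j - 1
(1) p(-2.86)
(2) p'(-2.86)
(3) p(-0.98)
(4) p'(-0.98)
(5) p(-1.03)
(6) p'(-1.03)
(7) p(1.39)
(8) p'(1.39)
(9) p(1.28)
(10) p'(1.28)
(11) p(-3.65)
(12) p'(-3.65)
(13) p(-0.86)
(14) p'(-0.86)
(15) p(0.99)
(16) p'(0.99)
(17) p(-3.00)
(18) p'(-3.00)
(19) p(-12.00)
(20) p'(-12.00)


(1) = 184.83
(2) = -191.59
(3) = 10.55
(4) = -22.09
(5) = 11.71
(6) = -24.40
(7) = -21.81
(8) = -50.15
(9) = -16.70
(10) = -42.88
(11) = 382.34
(12) = -313.44
(13) = 8.21
(14) = -17.03
(15) = -6.73
(16) = -26.50
(17) = 213.00
(18) = -211.00
(19) = 13695.00
(20) = -3433.00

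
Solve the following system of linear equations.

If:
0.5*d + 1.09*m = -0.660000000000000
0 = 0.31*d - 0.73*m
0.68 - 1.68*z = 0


Then:
d = -0.69
m = -0.29
z = 0.40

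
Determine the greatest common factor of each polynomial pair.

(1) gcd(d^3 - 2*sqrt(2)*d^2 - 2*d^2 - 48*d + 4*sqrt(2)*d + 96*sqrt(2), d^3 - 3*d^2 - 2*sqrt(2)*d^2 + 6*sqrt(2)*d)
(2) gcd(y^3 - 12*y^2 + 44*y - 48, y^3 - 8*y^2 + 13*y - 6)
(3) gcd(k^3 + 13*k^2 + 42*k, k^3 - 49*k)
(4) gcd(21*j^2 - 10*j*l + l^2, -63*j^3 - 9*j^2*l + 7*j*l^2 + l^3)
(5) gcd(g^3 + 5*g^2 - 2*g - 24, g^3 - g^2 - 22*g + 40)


(1) = d - 2*sqrt(2)
(2) = gcd((y - 6)*(y - 4)*(y - 2), (y - 6)*(y - 1)^2) = y - 6
(3) = k^2 + 7*k
(4) = 3*j - l
(5) = gcd((g - 2)*(g + 3)*(g + 4), (g - 4)*(g - 2)*(g + 5)) = g - 2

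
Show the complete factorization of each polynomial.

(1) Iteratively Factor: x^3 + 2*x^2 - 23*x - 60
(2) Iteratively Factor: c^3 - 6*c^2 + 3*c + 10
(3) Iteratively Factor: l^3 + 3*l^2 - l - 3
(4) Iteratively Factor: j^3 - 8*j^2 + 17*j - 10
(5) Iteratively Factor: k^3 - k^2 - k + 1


(1) = (x + 4)*(x^2 - 2*x - 15) = (x - 5)*(x + 4)*(x + 3)
(2) = (c - 5)*(c^2 - c - 2) = (c - 5)*(c + 1)*(c - 2)
(3) = (l + 3)*(l^2 - 1) = (l - 1)*(l + 3)*(l + 1)
(4) = (j - 5)*(j^2 - 3*j + 2) = (j - 5)*(j - 2)*(j - 1)
(5) = (k - 1)*(k^2 - 1) = (k - 1)*(k + 1)*(k - 1)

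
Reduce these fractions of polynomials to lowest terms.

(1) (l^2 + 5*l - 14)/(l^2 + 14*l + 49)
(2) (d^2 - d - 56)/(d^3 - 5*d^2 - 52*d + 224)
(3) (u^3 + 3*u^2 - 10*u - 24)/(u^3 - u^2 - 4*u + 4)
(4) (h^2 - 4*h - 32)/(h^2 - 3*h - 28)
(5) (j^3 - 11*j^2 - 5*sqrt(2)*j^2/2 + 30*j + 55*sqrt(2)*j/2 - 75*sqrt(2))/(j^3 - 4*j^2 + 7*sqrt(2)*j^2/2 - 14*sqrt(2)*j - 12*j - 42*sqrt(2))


(1) = (l - 2)/(l + 7)
(2) = 1/(d - 4)
(3) = (u^2 + u - 12)/(u^2 - 3*u + 2)
(4) = (h - 8)/(h - 7)
(5) = (4*j^2 + j*(-20 - 10*sqrt(2)) + 50*sqrt(2))/(4*j^2 + j*(8 + 14*sqrt(2)) + 28*sqrt(2))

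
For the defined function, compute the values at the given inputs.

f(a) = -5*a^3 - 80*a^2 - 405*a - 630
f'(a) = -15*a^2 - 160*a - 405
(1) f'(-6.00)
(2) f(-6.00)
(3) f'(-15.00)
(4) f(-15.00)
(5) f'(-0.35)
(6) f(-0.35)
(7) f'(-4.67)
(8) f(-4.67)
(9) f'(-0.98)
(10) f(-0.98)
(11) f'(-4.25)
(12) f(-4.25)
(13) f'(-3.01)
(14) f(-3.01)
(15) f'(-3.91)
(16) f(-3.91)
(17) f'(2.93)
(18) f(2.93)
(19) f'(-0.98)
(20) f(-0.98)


(1) = 15.00
(2) = 0.00
(3) = -1380.00
(4) = 4320.00
(5) = -350.84
(6) = -497.84
(7) = 15.07
(8) = 25.88
(9) = -262.61
(10) = -305.23
(11) = 4.06
(12) = 30.08
(13) = -59.30
(14) = 0.60
(15) = -8.72
(16) = 29.38
(17) = -1002.57
(18) = -2629.21
(19) = -262.61
(20) = -305.23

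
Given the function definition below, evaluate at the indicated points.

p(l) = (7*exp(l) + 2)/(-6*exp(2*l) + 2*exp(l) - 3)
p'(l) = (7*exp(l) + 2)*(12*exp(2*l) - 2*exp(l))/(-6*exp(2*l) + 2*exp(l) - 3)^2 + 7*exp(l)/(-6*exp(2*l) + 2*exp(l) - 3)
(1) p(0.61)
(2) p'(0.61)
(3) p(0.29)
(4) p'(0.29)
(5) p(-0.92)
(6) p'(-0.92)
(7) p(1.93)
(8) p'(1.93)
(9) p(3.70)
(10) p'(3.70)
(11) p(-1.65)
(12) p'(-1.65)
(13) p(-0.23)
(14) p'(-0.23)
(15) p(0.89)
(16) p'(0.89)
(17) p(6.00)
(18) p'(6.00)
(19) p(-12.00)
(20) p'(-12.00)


(1) = -0.76
(2) = 0.77
(3) = -1.03
(4) = 0.90
(5) = -1.52
(6) = -0.35
(7) = -0.18
(8) = 0.20
(9) = -0.03
(10) = 0.03
(11) = -1.18
(12) = -0.45
(13) = -1.45
(14) = 0.61
(15) = -0.57
(16) = 0.61
(17) = -0.00
(18) = 0.00
(19) = -0.67
(20) = -0.00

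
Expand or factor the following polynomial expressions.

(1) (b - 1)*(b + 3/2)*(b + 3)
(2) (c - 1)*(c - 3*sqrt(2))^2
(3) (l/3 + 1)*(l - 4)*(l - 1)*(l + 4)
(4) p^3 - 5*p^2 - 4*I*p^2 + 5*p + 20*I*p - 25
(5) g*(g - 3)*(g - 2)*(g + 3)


(1) = b^3 + 7*b^2/2 - 9/2
(2) = c^3 - 6*sqrt(2)*c^2 - c^2 + 6*sqrt(2)*c + 18*c - 18
(3) = l^4/3 + 2*l^3/3 - 19*l^2/3 - 32*l/3 + 16
(4) = (p - 5)*(p - 5*I)*(p + I)
(5) = g^4 - 2*g^3 - 9*g^2 + 18*g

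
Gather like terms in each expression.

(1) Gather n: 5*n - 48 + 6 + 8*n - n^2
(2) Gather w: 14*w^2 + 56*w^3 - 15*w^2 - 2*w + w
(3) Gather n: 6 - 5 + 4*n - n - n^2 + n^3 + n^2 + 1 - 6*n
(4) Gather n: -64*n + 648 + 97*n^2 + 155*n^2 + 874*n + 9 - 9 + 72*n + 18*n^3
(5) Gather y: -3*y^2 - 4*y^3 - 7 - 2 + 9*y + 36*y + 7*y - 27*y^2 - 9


(1) = -n^2 + 13*n - 42
(2) = 56*w^3 - w^2 - w
(3) = n^3 - 3*n + 2
(4) = 18*n^3 + 252*n^2 + 882*n + 648
(5) = -4*y^3 - 30*y^2 + 52*y - 18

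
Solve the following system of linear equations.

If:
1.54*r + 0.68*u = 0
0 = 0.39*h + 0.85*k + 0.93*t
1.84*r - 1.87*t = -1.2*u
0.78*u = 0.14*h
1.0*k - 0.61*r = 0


Then:
h = 0.00
k = 0.00
r = 0.00
t = 0.00
u = 0.00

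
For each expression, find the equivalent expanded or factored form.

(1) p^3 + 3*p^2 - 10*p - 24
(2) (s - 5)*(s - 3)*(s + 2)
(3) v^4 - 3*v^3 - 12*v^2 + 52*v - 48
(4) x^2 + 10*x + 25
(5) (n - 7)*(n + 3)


(1) = (p - 3)*(p + 2)*(p + 4)
(2) = s^3 - 6*s^2 - s + 30
(3) = (v - 3)*(v - 2)^2*(v + 4)
(4) = (x + 5)^2
(5) = n^2 - 4*n - 21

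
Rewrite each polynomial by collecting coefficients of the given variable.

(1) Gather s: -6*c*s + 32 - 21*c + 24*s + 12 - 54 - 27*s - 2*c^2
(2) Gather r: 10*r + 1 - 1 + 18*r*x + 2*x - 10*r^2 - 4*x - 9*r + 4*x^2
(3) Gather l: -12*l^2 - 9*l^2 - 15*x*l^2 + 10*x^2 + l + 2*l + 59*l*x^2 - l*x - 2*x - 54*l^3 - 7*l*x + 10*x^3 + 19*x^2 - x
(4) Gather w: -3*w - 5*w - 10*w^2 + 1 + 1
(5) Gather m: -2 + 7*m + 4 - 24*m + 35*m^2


(1) = -2*c^2 - 21*c + s*(-6*c - 3) - 10
(2) = -10*r^2 + r*(18*x + 1) + 4*x^2 - 2*x
(3) = -54*l^3 + l^2*(-15*x - 21) + l*(59*x^2 - 8*x + 3) + 10*x^3 + 29*x^2 - 3*x
(4) = -10*w^2 - 8*w + 2
(5) = 35*m^2 - 17*m + 2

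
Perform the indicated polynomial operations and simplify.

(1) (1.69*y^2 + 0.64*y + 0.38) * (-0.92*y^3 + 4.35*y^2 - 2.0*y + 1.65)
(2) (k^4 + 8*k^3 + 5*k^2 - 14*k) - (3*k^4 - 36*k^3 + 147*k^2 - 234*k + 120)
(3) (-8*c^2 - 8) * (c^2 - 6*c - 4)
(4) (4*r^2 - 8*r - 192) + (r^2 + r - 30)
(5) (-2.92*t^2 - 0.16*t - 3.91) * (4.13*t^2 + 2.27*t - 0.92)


(1) = -1.5548*y^5 + 6.7627*y^4 - 0.9456*y^3 + 3.1615*y^2 + 0.296*y + 0.627
(2) = -2*k^4 + 44*k^3 - 142*k^2 + 220*k - 120
(3) = -8*c^4 + 48*c^3 + 24*c^2 + 48*c + 32
(4) = 5*r^2 - 7*r - 222
(5) = -12.0596*t^4 - 7.2892*t^3 - 13.8251*t^2 - 8.7285*t + 3.5972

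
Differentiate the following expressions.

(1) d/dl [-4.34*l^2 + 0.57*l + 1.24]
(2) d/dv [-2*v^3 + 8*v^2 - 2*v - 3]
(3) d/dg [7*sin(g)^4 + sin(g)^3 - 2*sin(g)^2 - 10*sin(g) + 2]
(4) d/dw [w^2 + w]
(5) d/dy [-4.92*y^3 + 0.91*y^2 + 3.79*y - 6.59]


(1) = 0.57 - 8.68*l
(2) = -6*v^2 + 16*v - 2
(3) = (28*sin(g)^3 + 3*sin(g)^2 - 4*sin(g) - 10)*cos(g)
(4) = 2*w + 1
(5) = -14.76*y^2 + 1.82*y + 3.79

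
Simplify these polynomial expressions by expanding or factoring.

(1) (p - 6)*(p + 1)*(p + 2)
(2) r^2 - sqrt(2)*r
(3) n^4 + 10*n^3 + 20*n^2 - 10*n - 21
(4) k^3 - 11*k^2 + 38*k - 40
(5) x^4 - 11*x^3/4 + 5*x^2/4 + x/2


(1) = p^3 - 3*p^2 - 16*p - 12
(2) = r*(r - sqrt(2))
(3) = (n - 1)*(n + 1)*(n + 3)*(n + 7)
(4) = (k - 5)*(k - 4)*(k - 2)
(5) = x*(x - 2)*(x - 1)*(x + 1/4)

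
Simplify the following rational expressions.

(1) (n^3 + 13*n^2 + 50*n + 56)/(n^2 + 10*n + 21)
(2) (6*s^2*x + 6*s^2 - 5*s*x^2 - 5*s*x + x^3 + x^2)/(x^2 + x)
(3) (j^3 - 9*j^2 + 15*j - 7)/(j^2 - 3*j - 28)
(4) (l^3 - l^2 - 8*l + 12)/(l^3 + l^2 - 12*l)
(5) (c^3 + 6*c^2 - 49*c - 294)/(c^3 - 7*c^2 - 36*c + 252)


(1) = (n^2 + 6*n + 8)/(n + 3)
(2) = (6*s^2 - 5*s*x + x^2)/x
(3) = (j^2 - 2*j + 1)/(j + 4)
(4) = (l^3 - l^2 - 8*l + 12)/(l^3 + l^2 - 12*l)
(5) = (c + 7)/(c - 6)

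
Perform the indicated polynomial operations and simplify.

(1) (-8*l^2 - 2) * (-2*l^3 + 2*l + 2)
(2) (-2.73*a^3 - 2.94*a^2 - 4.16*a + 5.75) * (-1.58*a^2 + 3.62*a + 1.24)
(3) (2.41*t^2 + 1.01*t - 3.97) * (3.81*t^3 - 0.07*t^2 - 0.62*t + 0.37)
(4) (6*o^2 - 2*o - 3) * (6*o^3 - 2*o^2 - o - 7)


(1) = 16*l^5 - 12*l^3 - 16*l^2 - 4*l - 4
(2) = 4.3134*a^5 - 5.2374*a^4 - 7.4552*a^3 - 27.7898*a^2 + 15.6566*a + 7.13
(3) = 9.1821*t^5 + 3.6794*t^4 - 16.6906*t^3 + 0.5434*t^2 + 2.8351*t - 1.4689
(4) = 36*o^5 - 24*o^4 - 20*o^3 - 34*o^2 + 17*o + 21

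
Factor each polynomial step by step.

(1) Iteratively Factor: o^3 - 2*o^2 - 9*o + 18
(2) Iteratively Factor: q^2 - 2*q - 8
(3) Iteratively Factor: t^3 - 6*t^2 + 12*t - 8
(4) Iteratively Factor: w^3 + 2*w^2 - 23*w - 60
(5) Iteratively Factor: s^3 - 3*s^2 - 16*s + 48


(1) = (o - 2)*(o^2 - 9) = (o - 2)*(o + 3)*(o - 3)
(2) = (q - 4)*(q + 2)
(3) = (t - 2)*(t^2 - 4*t + 4) = (t - 2)^2*(t - 2)
(4) = (w + 3)*(w^2 - w - 20) = (w - 5)*(w + 3)*(w + 4)
(5) = (s - 3)*(s^2 - 16) = (s - 3)*(s + 4)*(s - 4)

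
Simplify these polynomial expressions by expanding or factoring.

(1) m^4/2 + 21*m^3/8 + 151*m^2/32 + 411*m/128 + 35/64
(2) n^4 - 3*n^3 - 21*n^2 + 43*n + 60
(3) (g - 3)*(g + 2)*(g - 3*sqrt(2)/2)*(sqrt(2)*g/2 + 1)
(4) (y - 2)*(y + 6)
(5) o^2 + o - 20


(1) = (m/2 + 1)*(m + 1/4)*(m + 5/4)*(m + 7/4)
(2) = (n - 5)*(n - 3)*(n + 1)*(n + 4)
(3) = sqrt(2)*g^4/2 - sqrt(2)*g^3/2 - g^3/2 - 9*sqrt(2)*g^2/2 + g^2/2 + 3*sqrt(2)*g/2 + 3*g + 9*sqrt(2)
(4) = y^2 + 4*y - 12
(5) = (o - 4)*(o + 5)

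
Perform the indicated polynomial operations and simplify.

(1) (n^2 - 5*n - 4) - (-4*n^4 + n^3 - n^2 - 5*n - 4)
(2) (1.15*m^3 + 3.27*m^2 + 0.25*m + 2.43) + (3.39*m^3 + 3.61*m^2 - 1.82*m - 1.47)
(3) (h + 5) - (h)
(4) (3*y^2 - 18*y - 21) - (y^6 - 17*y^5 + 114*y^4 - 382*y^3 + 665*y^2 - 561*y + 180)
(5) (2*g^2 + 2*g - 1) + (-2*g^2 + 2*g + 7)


(1) = 4*n^4 - n^3 + 2*n^2
(2) = 4.54*m^3 + 6.88*m^2 - 1.57*m + 0.96
(3) = 5
(4) = -y^6 + 17*y^5 - 114*y^4 + 382*y^3 - 662*y^2 + 543*y - 201
(5) = 4*g + 6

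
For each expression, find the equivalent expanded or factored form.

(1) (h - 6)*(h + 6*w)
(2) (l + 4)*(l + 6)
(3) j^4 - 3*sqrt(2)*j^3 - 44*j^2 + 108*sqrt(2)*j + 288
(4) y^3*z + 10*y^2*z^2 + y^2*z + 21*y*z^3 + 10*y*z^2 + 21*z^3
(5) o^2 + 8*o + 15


(1) = h^2 + 6*h*w - 6*h - 36*w
(2) = l^2 + 10*l + 24
(3) = (j - 6)*(j + 6)*(j - 4*sqrt(2))*(j + sqrt(2))
(4) = (y + 3*z)*(y + 7*z)*(y*z + z)
(5) = (o + 3)*(o + 5)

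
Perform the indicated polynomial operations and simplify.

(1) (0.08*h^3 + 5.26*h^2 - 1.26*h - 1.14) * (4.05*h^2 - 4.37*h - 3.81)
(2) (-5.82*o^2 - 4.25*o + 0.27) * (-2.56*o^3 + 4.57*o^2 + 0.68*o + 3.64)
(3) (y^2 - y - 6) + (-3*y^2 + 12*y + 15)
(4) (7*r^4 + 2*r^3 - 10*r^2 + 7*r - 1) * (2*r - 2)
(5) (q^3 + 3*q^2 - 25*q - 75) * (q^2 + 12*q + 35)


(1) = 0.324*h^5 + 20.9534*h^4 - 28.394*h^3 - 19.1514*h^2 + 9.7824*h + 4.3434
(2) = 14.8992*o^5 - 15.7174*o^4 - 24.0713*o^3 - 22.8409*o^2 - 15.2864*o + 0.9828
(3) = -2*y^2 + 11*y + 9
(4) = 14*r^5 - 10*r^4 - 24*r^3 + 34*r^2 - 16*r + 2
(5) = q^5 + 15*q^4 + 46*q^3 - 270*q^2 - 1775*q - 2625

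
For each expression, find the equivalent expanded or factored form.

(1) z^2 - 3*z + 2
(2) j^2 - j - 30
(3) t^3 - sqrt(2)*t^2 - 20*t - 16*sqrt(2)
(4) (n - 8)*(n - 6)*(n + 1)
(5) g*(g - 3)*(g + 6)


(1) = (z - 2)*(z - 1)
(2) = (j - 6)*(j + 5)
(3) = (t - 4*sqrt(2))*(t + sqrt(2))*(t + 2*sqrt(2))
(4) = n^3 - 13*n^2 + 34*n + 48
(5) = g^3 + 3*g^2 - 18*g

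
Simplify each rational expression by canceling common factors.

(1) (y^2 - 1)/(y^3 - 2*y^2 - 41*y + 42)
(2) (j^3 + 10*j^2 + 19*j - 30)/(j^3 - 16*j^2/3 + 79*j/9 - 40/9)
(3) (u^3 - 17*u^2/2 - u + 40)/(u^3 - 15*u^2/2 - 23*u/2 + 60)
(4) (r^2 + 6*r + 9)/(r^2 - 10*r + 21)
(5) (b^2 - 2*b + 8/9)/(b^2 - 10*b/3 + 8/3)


(1) = (y + 1)/(y^2 - y - 42)
(2) = (9*j^2 + 99*j + 270)/(9*j^2 - 39*j + 40)
(3) = (u + 2)/(u + 3)
(4) = (r^2 + 6*r + 9)/(r^2 - 10*r + 21)
(5) = (3*b - 2)/(3*b - 6)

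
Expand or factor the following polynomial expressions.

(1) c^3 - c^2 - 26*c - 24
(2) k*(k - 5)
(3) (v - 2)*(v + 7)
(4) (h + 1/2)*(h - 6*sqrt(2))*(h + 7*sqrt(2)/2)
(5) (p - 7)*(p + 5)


(1) = (c - 6)*(c + 1)*(c + 4)
(2) = k^2 - 5*k
(3) = v^2 + 5*v - 14
(4) = h^3 - 5*sqrt(2)*h^2/2 + h^2/2 - 42*h - 5*sqrt(2)*h/4 - 21
(5) = p^2 - 2*p - 35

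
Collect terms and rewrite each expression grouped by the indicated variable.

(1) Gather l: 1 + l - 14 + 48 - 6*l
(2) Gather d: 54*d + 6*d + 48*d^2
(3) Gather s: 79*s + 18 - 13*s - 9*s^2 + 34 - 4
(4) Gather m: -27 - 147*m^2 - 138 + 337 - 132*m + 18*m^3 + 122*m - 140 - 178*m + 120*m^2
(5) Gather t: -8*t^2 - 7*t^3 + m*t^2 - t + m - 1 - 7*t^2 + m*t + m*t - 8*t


(1) = 35 - 5*l
(2) = 48*d^2 + 60*d
(3) = -9*s^2 + 66*s + 48
(4) = 18*m^3 - 27*m^2 - 188*m + 32
(5) = m - 7*t^3 + t^2*(m - 15) + t*(2*m - 9) - 1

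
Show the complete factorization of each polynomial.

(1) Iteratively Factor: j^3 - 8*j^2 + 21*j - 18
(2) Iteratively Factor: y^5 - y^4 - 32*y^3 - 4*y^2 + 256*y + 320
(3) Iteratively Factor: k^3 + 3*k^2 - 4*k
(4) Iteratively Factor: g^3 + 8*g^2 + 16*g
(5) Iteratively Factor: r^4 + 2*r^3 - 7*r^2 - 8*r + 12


(1) = (j - 2)*(j^2 - 6*j + 9) = (j - 3)*(j - 2)*(j - 3)
(2) = (y - 4)*(y^4 + 3*y^3 - 20*y^2 - 84*y - 80) = (y - 4)*(y + 2)*(y^3 + y^2 - 22*y - 40) = (y - 5)*(y - 4)*(y + 2)*(y^2 + 6*y + 8) = (y - 5)*(y - 4)*(y + 2)^2*(y + 4)
(3) = (k - 1)*(k^2 + 4*k) = k*(k - 1)*(k + 4)
(4) = (g + 4)*(g^2 + 4*g) = (g + 4)^2*(g)
(5) = (r + 2)*(r^3 - 7*r + 6) = (r - 1)*(r + 2)*(r^2 + r - 6) = (r - 1)*(r + 2)*(r + 3)*(r - 2)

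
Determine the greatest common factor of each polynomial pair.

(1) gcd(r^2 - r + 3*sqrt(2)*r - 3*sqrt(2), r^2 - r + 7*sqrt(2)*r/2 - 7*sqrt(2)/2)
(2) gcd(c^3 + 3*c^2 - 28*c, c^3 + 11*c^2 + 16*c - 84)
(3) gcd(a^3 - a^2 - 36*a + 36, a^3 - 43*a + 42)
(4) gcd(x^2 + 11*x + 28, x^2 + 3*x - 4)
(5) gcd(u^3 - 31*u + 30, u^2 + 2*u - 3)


(1) = gcd((r - 1)*(r + 3*sqrt(2)), (r - 1)*(r + 7*sqrt(2)/2)) = r - 1
(2) = c + 7
(3) = a^2 - 7*a + 6
(4) = gcd((x + 4)*(x + 7), (x - 1)*(x + 4)) = x + 4
(5) = u - 1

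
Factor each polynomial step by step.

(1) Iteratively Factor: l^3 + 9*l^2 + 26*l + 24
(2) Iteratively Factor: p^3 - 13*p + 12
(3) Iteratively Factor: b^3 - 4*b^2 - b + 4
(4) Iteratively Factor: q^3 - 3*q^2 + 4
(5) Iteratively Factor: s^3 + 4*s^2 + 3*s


(1) = (l + 3)*(l^2 + 6*l + 8) = (l + 3)*(l + 4)*(l + 2)
(2) = (p + 4)*(p^2 - 4*p + 3) = (p - 3)*(p + 4)*(p - 1)
(3) = (b + 1)*(b^2 - 5*b + 4) = (b - 1)*(b + 1)*(b - 4)
(4) = (q - 2)*(q^2 - q - 2) = (q - 2)*(q + 1)*(q - 2)
(5) = (s + 1)*(s^2 + 3*s) = s*(s + 1)*(s + 3)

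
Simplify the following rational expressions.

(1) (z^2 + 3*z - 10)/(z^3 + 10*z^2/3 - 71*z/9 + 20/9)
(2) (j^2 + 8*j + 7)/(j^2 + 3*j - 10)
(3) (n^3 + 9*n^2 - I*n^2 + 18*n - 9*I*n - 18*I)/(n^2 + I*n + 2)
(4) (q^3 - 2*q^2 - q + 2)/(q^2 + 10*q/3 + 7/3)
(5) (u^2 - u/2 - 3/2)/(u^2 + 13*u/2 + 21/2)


(1) = (9*z - 18)/(9*z^2 - 15*z + 4)
(2) = (j^2 + 8*j + 7)/(j^2 + 3*j - 10)
(3) = (n^2 + 9*n + 18)/(n + 2*I)
(4) = (3*q^2 - 9*q + 6)/(3*q + 7)
(5) = (2*u^2 - u - 3)/(2*u^2 + 13*u + 21)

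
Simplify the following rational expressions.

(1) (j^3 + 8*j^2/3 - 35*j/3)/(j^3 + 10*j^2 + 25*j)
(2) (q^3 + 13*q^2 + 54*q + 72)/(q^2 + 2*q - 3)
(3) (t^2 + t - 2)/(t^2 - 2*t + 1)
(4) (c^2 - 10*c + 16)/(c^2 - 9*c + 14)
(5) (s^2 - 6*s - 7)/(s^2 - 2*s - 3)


(1) = (3*j - 7)/(3*j + 15)
(2) = (q^2 + 10*q + 24)/(q - 1)
(3) = (t + 2)/(t - 1)
(4) = (c - 8)/(c - 7)
(5) = (s - 7)/(s - 3)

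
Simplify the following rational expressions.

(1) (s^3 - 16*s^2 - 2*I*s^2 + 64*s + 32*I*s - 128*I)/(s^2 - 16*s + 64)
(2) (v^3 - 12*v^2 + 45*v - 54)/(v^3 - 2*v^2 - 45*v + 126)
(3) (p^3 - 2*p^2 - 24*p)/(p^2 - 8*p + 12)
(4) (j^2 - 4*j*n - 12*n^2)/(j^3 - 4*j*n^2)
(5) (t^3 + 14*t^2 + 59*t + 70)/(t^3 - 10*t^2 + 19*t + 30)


(1) = s - 2*I
(2) = (v - 3)/(v + 7)
(3) = (p^2 + 4*p)/(p - 2)
(4) = (j - 6*n)/(j^2 - 2*j*n)
(5) = (t^3 + 14*t^2 + 59*t + 70)/(t^3 - 10*t^2 + 19*t + 30)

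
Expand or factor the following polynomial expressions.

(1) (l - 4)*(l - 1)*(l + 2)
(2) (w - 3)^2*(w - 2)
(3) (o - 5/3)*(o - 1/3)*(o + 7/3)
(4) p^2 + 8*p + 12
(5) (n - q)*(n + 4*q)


(1) = l^3 - 3*l^2 - 6*l + 8
(2) = w^3 - 8*w^2 + 21*w - 18
(3) = o^3 + o^2/3 - 37*o/9 + 35/27
(4) = (p + 2)*(p + 6)
(5) = n^2 + 3*n*q - 4*q^2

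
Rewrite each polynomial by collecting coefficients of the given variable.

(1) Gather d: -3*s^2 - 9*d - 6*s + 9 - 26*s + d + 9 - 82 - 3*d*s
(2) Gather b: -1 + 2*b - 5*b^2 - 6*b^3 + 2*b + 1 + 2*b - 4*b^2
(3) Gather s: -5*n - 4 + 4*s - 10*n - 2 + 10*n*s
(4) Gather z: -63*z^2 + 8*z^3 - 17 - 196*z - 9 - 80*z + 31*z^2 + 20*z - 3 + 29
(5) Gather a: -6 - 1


(1) = d*(-3*s - 8) - 3*s^2 - 32*s - 64
(2) = -6*b^3 - 9*b^2 + 6*b
(3) = -15*n + s*(10*n + 4) - 6
(4) = 8*z^3 - 32*z^2 - 256*z
(5) = -7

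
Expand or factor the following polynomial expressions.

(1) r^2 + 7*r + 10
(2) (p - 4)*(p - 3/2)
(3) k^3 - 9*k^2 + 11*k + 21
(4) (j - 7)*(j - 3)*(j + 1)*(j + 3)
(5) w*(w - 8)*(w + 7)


(1) = (r + 2)*(r + 5)
(2) = p^2 - 11*p/2 + 6
(3) = (k - 7)*(k - 3)*(k + 1)
(4) = j^4 - 6*j^3 - 16*j^2 + 54*j + 63
(5) = w^3 - w^2 - 56*w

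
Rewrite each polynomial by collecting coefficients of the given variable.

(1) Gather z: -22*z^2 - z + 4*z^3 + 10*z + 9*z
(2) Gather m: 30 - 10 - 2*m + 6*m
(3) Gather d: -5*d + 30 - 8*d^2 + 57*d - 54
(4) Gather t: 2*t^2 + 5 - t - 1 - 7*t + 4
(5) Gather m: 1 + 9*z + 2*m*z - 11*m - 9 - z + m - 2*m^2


(1) = 4*z^3 - 22*z^2 + 18*z
(2) = 4*m + 20
(3) = -8*d^2 + 52*d - 24
(4) = 2*t^2 - 8*t + 8
(5) = -2*m^2 + m*(2*z - 10) + 8*z - 8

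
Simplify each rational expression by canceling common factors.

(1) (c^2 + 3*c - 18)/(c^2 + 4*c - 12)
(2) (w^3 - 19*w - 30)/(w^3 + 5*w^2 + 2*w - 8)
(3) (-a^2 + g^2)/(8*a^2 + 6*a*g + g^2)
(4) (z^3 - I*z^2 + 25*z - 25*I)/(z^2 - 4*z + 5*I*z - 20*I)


(1) = (c - 3)/(c - 2)
(2) = (w^2 - 2*w - 15)/(w^2 + 3*w - 4)
(3) = (-a^2 + g^2)/(8*a^2 + 6*a*g + g^2)
(4) = (z^2 - 6*I*z - 5)/(z - 4)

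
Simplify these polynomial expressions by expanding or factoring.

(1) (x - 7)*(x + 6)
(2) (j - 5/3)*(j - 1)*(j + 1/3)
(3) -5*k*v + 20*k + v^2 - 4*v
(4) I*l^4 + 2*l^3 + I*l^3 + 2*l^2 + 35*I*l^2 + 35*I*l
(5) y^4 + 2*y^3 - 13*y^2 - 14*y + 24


(1) = x^2 - x - 42
(2) = j^3 - 7*j^2/3 + 7*j/9 + 5/9
(3) = (-5*k + v)*(v - 4)
(4) = l*(l - 7*I)*(l + 5*I)*(I*l + I)
(5) = (y - 3)*(y - 1)*(y + 2)*(y + 4)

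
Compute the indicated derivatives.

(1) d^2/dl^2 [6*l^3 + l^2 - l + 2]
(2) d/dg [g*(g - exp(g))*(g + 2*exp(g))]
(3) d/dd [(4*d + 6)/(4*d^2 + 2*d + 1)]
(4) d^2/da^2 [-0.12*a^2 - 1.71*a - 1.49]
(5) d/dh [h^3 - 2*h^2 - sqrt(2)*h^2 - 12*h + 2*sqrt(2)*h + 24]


(1) = 36*l + 2
(2) = g^2*exp(g) + 3*g^2 - 4*g*exp(2*g) + 2*g*exp(g) - 2*exp(2*g)
(3) = 8*(-2*d^2 - 6*d - 1)/(16*d^4 + 16*d^3 + 12*d^2 + 4*d + 1)
(4) = -0.240000000000000
(5) = 3*h^2 - 4*h - 2*sqrt(2)*h - 12 + 2*sqrt(2)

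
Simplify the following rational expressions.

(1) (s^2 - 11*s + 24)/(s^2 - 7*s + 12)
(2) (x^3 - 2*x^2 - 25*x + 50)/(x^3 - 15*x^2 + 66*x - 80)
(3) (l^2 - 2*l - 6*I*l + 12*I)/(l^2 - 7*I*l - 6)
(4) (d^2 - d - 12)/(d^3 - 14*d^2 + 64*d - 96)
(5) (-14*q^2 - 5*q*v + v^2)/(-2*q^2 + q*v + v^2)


(1) = (s - 8)/(s - 4)
(2) = (x + 5)/(x - 8)
(3) = (l - 2)/(l - I)
(4) = (d + 3)/(d^2 - 10*d + 24)
(5) = (7*q - v)/(q - v)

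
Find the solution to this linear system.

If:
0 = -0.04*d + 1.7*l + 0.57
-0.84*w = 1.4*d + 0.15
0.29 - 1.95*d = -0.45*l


Then:
d = 0.07
l = -0.33
w = -0.30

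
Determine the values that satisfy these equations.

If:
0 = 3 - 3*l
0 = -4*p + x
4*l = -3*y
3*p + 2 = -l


Then:
l = 1
p = -1
x = -4
y = -4/3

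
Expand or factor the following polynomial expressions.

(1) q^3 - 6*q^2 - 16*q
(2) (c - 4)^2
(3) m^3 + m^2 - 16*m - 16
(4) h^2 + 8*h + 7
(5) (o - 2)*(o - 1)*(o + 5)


(1) = q*(q - 8)*(q + 2)
(2) = c^2 - 8*c + 16
(3) = (m - 4)*(m + 1)*(m + 4)
(4) = (h + 1)*(h + 7)
(5) = o^3 + 2*o^2 - 13*o + 10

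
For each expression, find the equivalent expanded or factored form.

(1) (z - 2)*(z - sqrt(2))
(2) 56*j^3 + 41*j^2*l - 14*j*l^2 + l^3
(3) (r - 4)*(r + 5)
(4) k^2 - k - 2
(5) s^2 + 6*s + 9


(1) = z^2 - 2*z - sqrt(2)*z + 2*sqrt(2)
(2) = (-8*j + l)*(-7*j + l)*(j + l)
(3) = r^2 + r - 20
(4) = (k - 2)*(k + 1)
(5) = (s + 3)^2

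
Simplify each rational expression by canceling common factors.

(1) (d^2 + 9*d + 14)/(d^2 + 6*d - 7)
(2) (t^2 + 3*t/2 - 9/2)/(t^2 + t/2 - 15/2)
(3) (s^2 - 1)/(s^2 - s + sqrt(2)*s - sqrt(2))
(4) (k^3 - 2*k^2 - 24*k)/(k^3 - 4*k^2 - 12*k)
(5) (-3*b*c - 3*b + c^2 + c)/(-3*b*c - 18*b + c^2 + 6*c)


(1) = (d + 2)/(d - 1)
(2) = (2*t - 3)/(2*t - 5)
(3) = (s + 1)/(s + sqrt(2))
(4) = (k + 4)/(k + 2)
(5) = (c + 1)/(c + 6)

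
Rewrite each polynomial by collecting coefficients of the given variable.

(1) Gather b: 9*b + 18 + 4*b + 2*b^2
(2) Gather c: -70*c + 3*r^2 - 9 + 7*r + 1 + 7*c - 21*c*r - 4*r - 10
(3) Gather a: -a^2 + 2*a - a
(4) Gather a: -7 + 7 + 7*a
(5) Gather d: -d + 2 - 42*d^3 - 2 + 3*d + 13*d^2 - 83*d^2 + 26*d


(1) = 2*b^2 + 13*b + 18
(2) = c*(-21*r - 63) + 3*r^2 + 3*r - 18
(3) = -a^2 + a
(4) = 7*a
(5) = -42*d^3 - 70*d^2 + 28*d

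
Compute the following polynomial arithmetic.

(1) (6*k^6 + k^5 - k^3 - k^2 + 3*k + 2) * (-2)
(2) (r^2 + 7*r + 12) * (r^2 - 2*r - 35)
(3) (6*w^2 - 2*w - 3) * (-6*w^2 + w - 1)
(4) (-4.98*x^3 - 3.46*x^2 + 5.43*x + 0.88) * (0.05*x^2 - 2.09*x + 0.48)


(1) = -12*k^6 - 2*k^5 + 2*k^3 + 2*k^2 - 6*k - 4
(2) = r^4 + 5*r^3 - 37*r^2 - 269*r - 420
(3) = -36*w^4 + 18*w^3 + 10*w^2 - w + 3
(4) = -0.249*x^5 + 10.2352*x^4 + 5.1125*x^3 - 12.9655*x^2 + 0.7672*x + 0.4224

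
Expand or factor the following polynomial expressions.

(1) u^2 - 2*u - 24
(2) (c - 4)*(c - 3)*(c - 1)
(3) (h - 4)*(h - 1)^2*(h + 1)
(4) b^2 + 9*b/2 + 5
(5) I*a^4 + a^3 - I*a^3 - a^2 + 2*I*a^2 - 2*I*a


(1) = (u - 6)*(u + 4)
(2) = c^3 - 8*c^2 + 19*c - 12
(3) = h^4 - 5*h^3 + 3*h^2 + 5*h - 4
(4) = (b + 2)*(b + 5/2)
(5) = a*(a - 2*I)*(a + I)*(I*a - I)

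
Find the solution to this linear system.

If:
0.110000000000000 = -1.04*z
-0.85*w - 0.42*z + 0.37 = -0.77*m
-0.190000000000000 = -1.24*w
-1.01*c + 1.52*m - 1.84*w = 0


Then:
c = -0.83
m = -0.37
w = 0.15
z = -0.11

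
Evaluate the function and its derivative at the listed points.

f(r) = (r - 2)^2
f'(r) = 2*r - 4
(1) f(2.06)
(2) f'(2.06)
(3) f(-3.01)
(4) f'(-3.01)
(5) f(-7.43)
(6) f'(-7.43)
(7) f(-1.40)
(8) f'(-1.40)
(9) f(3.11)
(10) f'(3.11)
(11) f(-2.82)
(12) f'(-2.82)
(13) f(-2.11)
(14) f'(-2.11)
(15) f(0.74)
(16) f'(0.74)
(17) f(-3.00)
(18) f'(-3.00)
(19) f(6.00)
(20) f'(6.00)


(1) = 0.00
(2) = 0.12
(3) = 25.10
(4) = -10.02
(5) = 88.92
(6) = -18.86
(7) = 11.56
(8) = -6.80
(9) = 1.23
(10) = 2.22
(11) = 23.23
(12) = -9.64
(13) = 16.89
(14) = -8.22
(15) = 1.59
(16) = -2.52
(17) = 25.00
(18) = -10.00
(19) = 16.00
(20) = 8.00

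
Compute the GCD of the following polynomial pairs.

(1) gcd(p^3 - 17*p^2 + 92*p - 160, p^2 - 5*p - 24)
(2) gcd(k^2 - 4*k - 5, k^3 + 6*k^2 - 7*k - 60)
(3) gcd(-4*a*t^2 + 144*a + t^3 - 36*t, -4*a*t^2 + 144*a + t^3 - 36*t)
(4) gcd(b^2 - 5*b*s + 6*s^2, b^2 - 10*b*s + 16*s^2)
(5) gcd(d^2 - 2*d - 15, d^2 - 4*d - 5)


(1) = p - 8
(2) = 1
(3) = gcd((-4*a + t)*(t - 6)*(t + 6), (-4*a + t)*(t - 6)*(t + 6)) = -4*a*t^2 + 144*a + t^3 - 36*t
(4) = gcd((b - 3*s)*(b - 2*s), (b - 8*s)*(b - 2*s)) = -b + 2*s
(5) = gcd((d - 5)*(d + 3), (d - 5)*(d + 1)) = d - 5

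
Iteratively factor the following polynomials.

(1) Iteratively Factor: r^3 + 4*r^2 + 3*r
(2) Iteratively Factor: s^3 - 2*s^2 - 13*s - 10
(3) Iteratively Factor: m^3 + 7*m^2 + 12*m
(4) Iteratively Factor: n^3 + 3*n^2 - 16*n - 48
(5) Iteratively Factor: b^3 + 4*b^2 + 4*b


(1) = (r + 1)*(r^2 + 3*r) = r*(r + 1)*(r + 3)
(2) = (s + 1)*(s^2 - 3*s - 10) = (s - 5)*(s + 1)*(s + 2)
(3) = (m)*(m^2 + 7*m + 12) = m*(m + 3)*(m + 4)
(4) = (n + 3)*(n^2 - 16) = (n - 4)*(n + 3)*(n + 4)
(5) = (b + 2)*(b^2 + 2*b) = (b + 2)^2*(b)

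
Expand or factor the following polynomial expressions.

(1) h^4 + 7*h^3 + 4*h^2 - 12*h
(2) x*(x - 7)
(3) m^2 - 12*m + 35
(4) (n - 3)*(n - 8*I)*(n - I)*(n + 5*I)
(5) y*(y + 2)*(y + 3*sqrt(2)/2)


(1) = h*(h - 1)*(h + 2)*(h + 6)
(2) = x^2 - 7*x
(3) = (m - 7)*(m - 5)
(4) = n^4 - 3*n^3 - 4*I*n^3 + 37*n^2 + 12*I*n^2 - 111*n - 40*I*n + 120*I
(5) = y^3 + 2*y^2 + 3*sqrt(2)*y^2/2 + 3*sqrt(2)*y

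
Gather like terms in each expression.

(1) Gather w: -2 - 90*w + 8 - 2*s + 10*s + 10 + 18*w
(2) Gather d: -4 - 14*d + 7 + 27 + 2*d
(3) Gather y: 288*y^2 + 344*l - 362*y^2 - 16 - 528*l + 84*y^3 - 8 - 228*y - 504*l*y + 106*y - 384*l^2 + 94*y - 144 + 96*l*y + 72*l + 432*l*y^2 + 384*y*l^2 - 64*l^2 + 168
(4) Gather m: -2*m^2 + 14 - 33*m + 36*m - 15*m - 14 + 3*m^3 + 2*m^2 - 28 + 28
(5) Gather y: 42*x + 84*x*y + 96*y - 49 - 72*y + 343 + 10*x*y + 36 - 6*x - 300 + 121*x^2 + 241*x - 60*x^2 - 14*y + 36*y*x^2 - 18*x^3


(1) = 8*s - 72*w + 16
(2) = 30 - 12*d
(3) = -448*l^2 - 112*l + 84*y^3 + y^2*(432*l - 74) + y*(384*l^2 - 408*l - 28)
(4) = 3*m^3 - 12*m
(5) = -18*x^3 + 61*x^2 + 277*x + y*(36*x^2 + 94*x + 10) + 30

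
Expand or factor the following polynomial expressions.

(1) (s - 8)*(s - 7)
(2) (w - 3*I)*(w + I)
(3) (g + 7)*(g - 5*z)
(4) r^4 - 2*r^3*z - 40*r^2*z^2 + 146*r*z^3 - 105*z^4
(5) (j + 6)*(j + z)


(1) = s^2 - 15*s + 56
(2) = w^2 - 2*I*w + 3
(3) = g^2 - 5*g*z + 7*g - 35*z
(4) = (r - 5*z)*(r - 3*z)*(r - z)*(r + 7*z)
(5) = j^2 + j*z + 6*j + 6*z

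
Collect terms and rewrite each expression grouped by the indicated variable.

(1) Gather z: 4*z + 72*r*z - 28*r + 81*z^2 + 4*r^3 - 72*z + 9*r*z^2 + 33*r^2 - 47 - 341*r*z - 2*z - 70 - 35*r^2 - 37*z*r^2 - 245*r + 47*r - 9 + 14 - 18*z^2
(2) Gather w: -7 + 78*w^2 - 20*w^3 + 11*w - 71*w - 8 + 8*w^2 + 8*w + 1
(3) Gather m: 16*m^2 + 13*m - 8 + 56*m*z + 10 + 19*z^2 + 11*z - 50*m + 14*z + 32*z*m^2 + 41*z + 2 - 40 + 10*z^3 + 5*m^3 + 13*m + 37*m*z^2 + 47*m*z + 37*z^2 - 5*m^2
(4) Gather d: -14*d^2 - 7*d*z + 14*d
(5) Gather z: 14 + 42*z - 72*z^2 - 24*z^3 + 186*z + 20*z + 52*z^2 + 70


(1) = 4*r^3 - 2*r^2 - 226*r + z^2*(9*r + 63) + z*(-37*r^2 - 269*r - 70) - 112
(2) = -20*w^3 + 86*w^2 - 52*w - 14
(3) = 5*m^3 + m^2*(32*z + 11) + m*(37*z^2 + 103*z - 24) + 10*z^3 + 56*z^2 + 66*z - 36
(4) = -14*d^2 + d*(14 - 7*z)
(5) = -24*z^3 - 20*z^2 + 248*z + 84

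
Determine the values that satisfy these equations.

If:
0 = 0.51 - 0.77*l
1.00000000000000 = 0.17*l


Then:
No Solution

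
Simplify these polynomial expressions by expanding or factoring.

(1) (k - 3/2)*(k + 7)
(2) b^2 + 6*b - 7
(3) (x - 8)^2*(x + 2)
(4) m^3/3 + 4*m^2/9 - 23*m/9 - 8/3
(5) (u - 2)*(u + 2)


(1) = k^2 + 11*k/2 - 21/2
(2) = (b - 1)*(b + 7)
(3) = x^3 - 14*x^2 + 32*x + 128
(4) = (m/3 + 1)*(m - 8/3)*(m + 1)
(5) = u^2 - 4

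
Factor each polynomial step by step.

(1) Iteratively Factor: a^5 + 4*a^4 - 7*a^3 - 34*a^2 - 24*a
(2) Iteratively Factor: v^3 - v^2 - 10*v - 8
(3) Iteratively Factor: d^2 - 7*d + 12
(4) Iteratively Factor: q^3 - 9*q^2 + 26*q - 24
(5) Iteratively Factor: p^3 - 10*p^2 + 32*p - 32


(1) = (a + 4)*(a^4 - 7*a^2 - 6*a) = a*(a + 4)*(a^3 - 7*a - 6) = a*(a + 2)*(a + 4)*(a^2 - 2*a - 3) = a*(a + 1)*(a + 2)*(a + 4)*(a - 3)
(2) = (v - 4)*(v^2 + 3*v + 2) = (v - 4)*(v + 2)*(v + 1)
(3) = (d - 3)*(d - 4)
(4) = (q - 3)*(q^2 - 6*q + 8) = (q - 4)*(q - 3)*(q - 2)
(5) = (p - 4)*(p^2 - 6*p + 8) = (p - 4)^2*(p - 2)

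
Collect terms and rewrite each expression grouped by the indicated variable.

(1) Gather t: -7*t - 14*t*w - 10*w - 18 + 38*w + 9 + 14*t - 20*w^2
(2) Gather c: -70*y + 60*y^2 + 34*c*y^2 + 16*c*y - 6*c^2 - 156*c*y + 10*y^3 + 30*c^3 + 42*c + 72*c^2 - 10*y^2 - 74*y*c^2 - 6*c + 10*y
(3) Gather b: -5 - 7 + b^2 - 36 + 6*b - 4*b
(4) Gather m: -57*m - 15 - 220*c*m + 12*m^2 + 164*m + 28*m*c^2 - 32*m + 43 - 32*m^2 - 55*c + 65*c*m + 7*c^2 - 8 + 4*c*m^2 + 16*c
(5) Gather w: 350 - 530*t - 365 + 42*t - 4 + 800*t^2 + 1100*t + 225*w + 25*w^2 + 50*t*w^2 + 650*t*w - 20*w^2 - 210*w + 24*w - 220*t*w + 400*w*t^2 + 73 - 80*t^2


(1) = t*(7 - 14*w) - 20*w^2 + 28*w - 9
(2) = 30*c^3 + c^2*(66 - 74*y) + c*(34*y^2 - 140*y + 36) + 10*y^3 + 50*y^2 - 60*y
(3) = b^2 + 2*b - 48
(4) = 7*c^2 - 39*c + m^2*(4*c - 20) + m*(28*c^2 - 155*c + 75) + 20
(5) = 720*t^2 + 612*t + w^2*(50*t + 5) + w*(400*t^2 + 430*t + 39) + 54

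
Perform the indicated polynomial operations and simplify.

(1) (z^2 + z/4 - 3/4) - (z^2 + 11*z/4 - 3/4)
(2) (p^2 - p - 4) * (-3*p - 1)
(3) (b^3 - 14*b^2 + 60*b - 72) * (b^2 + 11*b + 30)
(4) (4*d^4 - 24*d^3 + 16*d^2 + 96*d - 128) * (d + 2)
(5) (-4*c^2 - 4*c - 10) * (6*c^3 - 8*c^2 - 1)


(1) = -5*z/2
(2) = -3*p^3 + 2*p^2 + 13*p + 4
(3) = b^5 - 3*b^4 - 64*b^3 + 168*b^2 + 1008*b - 2160
(4) = 4*d^5 - 16*d^4 - 32*d^3 + 128*d^2 + 64*d - 256
(5) = -24*c^5 + 8*c^4 - 28*c^3 + 84*c^2 + 4*c + 10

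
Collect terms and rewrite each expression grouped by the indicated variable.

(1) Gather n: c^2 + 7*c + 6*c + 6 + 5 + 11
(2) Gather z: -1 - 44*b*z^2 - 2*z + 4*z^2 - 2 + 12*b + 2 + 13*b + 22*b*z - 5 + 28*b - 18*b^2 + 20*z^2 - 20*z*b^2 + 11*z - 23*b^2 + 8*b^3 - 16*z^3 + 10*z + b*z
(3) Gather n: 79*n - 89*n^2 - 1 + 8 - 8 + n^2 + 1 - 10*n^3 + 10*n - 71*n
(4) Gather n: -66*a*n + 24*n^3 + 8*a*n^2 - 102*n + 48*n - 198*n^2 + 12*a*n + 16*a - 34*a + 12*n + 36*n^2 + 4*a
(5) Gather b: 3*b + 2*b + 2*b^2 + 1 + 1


(1) = c^2 + 13*c + 22
(2) = 8*b^3 - 41*b^2 + 53*b - 16*z^3 + z^2*(24 - 44*b) + z*(-20*b^2 + 23*b + 19) - 6
(3) = -10*n^3 - 88*n^2 + 18*n
(4) = -14*a + 24*n^3 + n^2*(8*a - 162) + n*(-54*a - 42)
(5) = 2*b^2 + 5*b + 2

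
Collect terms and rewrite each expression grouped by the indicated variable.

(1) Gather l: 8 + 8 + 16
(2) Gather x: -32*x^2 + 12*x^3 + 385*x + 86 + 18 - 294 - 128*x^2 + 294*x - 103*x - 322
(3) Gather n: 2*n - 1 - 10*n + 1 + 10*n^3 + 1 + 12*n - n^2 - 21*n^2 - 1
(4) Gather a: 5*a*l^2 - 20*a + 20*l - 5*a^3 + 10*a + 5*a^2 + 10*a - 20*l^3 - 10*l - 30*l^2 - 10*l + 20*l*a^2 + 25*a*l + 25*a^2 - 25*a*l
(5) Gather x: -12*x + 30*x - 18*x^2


(1) = 32
(2) = 12*x^3 - 160*x^2 + 576*x - 512
(3) = 10*n^3 - 22*n^2 + 4*n
(4) = -5*a^3 + a^2*(20*l + 30) + 5*a*l^2 - 20*l^3 - 30*l^2
(5) = -18*x^2 + 18*x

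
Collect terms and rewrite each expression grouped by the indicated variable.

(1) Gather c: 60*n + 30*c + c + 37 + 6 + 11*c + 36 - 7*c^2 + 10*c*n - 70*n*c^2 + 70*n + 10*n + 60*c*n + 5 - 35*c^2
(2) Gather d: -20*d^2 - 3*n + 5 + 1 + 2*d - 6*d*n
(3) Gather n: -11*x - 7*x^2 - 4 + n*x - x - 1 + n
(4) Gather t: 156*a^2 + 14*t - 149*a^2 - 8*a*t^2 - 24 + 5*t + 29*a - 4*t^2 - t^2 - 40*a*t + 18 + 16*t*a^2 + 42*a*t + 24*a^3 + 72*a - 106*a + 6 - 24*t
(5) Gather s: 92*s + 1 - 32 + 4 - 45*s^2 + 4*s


(1) = c^2*(-70*n - 42) + c*(70*n + 42) + 140*n + 84
(2) = -20*d^2 + d*(2 - 6*n) - 3*n + 6
(3) = n*(x + 1) - 7*x^2 - 12*x - 5
(4) = 24*a^3 + 7*a^2 - 5*a + t^2*(-8*a - 5) + t*(16*a^2 + 2*a - 5)
(5) = -45*s^2 + 96*s - 27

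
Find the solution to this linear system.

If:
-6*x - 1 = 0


Then:
x = -1/6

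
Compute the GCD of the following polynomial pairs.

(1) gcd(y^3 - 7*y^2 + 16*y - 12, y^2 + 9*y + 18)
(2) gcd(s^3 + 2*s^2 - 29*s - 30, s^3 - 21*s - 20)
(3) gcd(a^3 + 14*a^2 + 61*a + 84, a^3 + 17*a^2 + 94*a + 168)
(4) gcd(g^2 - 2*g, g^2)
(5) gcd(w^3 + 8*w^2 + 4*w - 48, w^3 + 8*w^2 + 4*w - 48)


(1) = 1
(2) = gcd((s - 5)*(s + 1)*(s + 6), (s - 5)*(s + 1)*(s + 4)) = s^2 - 4*s - 5
(3) = a^2 + 11*a + 28
(4) = gcd(g*(g - 2), g^2) = g
(5) = gcd((w - 2)*(w + 4)*(w + 6), (w - 2)*(w + 4)*(w + 6)) = w^3 + 8*w^2 + 4*w - 48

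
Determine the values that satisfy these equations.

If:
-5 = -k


Then:
k = 5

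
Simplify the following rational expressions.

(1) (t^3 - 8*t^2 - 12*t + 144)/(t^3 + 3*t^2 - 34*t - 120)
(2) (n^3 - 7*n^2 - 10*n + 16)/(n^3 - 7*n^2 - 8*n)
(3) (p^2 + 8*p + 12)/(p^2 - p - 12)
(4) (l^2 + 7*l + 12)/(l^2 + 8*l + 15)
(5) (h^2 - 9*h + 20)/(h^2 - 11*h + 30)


(1) = (t - 6)/(t + 5)
(2) = (n^2 + n - 2)/(n^2 + n)
(3) = (p^2 + 8*p + 12)/(p^2 - p - 12)
(4) = (l + 4)/(l + 5)
(5) = (h - 4)/(h - 6)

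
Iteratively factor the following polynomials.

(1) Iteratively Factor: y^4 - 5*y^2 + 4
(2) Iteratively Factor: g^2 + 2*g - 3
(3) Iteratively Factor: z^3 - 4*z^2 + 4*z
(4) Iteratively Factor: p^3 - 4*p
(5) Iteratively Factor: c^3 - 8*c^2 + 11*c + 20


(1) = (y - 1)*(y^3 + y^2 - 4*y - 4) = (y - 2)*(y - 1)*(y^2 + 3*y + 2) = (y - 2)*(y - 1)*(y + 2)*(y + 1)
(2) = (g + 3)*(g - 1)
(3) = (z)*(z^2 - 4*z + 4) = z*(z - 2)*(z - 2)
(4) = (p)*(p^2 - 4) = p*(p - 2)*(p + 2)
(5) = (c - 4)*(c^2 - 4*c - 5) = (c - 5)*(c - 4)*(c + 1)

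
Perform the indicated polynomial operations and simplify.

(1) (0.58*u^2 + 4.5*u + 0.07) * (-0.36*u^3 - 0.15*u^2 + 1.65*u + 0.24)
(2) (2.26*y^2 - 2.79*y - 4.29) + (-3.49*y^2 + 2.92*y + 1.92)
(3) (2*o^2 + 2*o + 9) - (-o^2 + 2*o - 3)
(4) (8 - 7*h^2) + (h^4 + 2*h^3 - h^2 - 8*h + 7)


(1) = -0.2088*u^5 - 1.707*u^4 + 0.2568*u^3 + 7.5537*u^2 + 1.1955*u + 0.0168
(2) = -1.23*y^2 + 0.13*y - 2.37
(3) = 3*o^2 + 12
(4) = h^4 + 2*h^3 - 8*h^2 - 8*h + 15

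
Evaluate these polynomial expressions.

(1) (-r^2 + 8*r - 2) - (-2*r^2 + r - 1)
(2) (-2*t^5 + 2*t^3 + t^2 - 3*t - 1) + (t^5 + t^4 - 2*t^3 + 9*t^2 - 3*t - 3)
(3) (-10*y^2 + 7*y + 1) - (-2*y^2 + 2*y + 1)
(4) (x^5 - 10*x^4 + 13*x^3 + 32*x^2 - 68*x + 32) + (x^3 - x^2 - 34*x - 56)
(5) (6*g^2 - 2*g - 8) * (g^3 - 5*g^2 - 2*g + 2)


(1) = r^2 + 7*r - 1
(2) = -t^5 + t^4 + 10*t^2 - 6*t - 4
(3) = -8*y^2 + 5*y
(4) = x^5 - 10*x^4 + 14*x^3 + 31*x^2 - 102*x - 24
(5) = 6*g^5 - 32*g^4 - 10*g^3 + 56*g^2 + 12*g - 16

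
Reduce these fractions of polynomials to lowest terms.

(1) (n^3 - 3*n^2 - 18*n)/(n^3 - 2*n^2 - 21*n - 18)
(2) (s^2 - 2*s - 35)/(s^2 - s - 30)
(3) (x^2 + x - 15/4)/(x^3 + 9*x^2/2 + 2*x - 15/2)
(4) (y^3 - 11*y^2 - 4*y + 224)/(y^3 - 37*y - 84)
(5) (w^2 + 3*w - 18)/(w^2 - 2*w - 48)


(1) = n/(n + 1)
(2) = (s - 7)/(s - 6)
(3) = (2*x - 3)/(2*x^2 + 4*x - 6)
(4) = (y - 8)/(y + 3)
(5) = (w - 3)/(w - 8)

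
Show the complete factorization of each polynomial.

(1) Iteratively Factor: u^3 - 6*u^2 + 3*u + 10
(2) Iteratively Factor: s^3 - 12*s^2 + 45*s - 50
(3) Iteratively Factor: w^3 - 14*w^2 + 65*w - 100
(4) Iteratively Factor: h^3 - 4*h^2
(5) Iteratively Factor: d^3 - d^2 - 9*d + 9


(1) = (u - 2)*(u^2 - 4*u - 5) = (u - 5)*(u - 2)*(u + 1)
(2) = (s - 5)*(s^2 - 7*s + 10) = (s - 5)^2*(s - 2)
(3) = (w - 5)*(w^2 - 9*w + 20) = (w - 5)*(w - 4)*(w - 5)
(4) = (h)*(h^2 - 4*h) = h^2*(h - 4)
(5) = (d - 3)*(d^2 + 2*d - 3) = (d - 3)*(d + 3)*(d - 1)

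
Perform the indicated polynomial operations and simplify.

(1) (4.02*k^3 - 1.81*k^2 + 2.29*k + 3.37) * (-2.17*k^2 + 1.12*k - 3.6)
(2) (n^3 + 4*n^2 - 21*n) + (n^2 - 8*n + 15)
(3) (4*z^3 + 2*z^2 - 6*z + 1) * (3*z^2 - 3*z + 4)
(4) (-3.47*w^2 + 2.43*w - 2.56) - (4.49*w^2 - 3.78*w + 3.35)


(1) = -8.7234*k^5 + 8.4301*k^4 - 21.4685*k^3 + 1.7679*k^2 - 4.4696*k - 12.132
(2) = n^3 + 5*n^2 - 29*n + 15
(3) = 12*z^5 - 6*z^4 - 8*z^3 + 29*z^2 - 27*z + 4
(4) = -7.96*w^2 + 6.21*w - 5.91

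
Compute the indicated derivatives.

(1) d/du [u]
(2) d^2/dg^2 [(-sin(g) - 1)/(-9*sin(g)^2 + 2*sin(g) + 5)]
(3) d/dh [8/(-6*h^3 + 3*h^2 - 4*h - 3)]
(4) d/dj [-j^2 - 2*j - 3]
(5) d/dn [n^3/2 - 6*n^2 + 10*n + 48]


(1) = 1
(2) = (81*sin(g)^5 + 342*sin(g)^4 + 54*sin(g)^3 - 312*sin(g)^2 - 147*sin(g) - 78)/(-9*sin(g)^2 + 2*sin(g) + 5)^3
(3) = 16*(9*h^2 - 3*h + 2)/(6*h^3 - 3*h^2 + 4*h + 3)^2
(4) = -2*j - 2
(5) = 3*n^2/2 - 12*n + 10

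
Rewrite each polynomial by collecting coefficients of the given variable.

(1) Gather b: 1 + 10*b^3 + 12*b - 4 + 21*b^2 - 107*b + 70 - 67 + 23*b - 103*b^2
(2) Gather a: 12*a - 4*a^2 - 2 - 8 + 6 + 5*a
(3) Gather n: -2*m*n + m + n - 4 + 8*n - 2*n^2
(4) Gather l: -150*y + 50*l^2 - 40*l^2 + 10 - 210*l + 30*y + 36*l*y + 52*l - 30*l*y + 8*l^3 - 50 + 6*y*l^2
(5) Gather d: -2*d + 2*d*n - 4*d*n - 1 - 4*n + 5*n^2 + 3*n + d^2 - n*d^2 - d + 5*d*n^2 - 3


(1) = 10*b^3 - 82*b^2 - 72*b
(2) = -4*a^2 + 17*a - 4
(3) = m - 2*n^2 + n*(9 - 2*m) - 4
(4) = 8*l^3 + l^2*(6*y + 10) + l*(6*y - 158) - 120*y - 40
(5) = d^2*(1 - n) + d*(5*n^2 - 2*n - 3) + 5*n^2 - n - 4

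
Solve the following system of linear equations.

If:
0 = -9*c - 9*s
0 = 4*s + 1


Then:
c = 1/4
s = -1/4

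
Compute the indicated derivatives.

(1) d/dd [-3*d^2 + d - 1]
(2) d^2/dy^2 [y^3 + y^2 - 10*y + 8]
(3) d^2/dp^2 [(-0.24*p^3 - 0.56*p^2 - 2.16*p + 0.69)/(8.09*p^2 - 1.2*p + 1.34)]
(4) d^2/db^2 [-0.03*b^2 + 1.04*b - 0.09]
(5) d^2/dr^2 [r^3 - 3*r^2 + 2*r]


(1) = 1 - 6*d
(2) = 6*y + 2
(3) = (-289.096464*p^3 + 309.69507*p^2 + 97.717392*p - 21.93046)/(529.475129*p^6 - 235.61316*p^5 + 298.050162*p^4 - 79.78032*p^3 + 49.368012*p^2 - 6.46416*p + 2.406104)
(4) = -0.0600000000000000
(5) = 6*r - 6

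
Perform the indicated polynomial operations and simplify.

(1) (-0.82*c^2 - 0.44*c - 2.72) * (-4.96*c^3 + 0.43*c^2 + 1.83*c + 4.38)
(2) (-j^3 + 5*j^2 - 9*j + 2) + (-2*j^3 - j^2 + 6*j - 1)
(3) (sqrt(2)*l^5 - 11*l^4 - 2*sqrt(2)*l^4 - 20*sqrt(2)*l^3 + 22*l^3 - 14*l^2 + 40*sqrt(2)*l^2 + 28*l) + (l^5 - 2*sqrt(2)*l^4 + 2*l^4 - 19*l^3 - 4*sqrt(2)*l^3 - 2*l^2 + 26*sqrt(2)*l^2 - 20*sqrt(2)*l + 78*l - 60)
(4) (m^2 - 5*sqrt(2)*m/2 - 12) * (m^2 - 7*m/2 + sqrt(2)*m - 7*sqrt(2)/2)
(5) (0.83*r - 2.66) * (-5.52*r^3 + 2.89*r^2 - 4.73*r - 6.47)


(1) = 4.0672*c^5 + 1.8298*c^4 + 11.8014*c^3 - 5.5664*c^2 - 6.9048*c - 11.9136
(2) = -3*j^3 + 4*j^2 - 3*j + 1
(3) = l^5 + sqrt(2)*l^5 - 9*l^4 - 4*sqrt(2)*l^4 - 24*sqrt(2)*l^3 + 3*l^3 - 16*l^2 + 66*sqrt(2)*l^2 - 20*sqrt(2)*l + 106*l - 60
(4) = m^4 - 7*m^3/2 - 3*sqrt(2)*m^3/2 - 17*m^2 + 21*sqrt(2)*m^2/4 - 12*sqrt(2)*m + 119*m/2 + 42*sqrt(2)
(5) = -4.5816*r^4 + 17.0819*r^3 - 11.6133*r^2 + 7.2117*r + 17.2102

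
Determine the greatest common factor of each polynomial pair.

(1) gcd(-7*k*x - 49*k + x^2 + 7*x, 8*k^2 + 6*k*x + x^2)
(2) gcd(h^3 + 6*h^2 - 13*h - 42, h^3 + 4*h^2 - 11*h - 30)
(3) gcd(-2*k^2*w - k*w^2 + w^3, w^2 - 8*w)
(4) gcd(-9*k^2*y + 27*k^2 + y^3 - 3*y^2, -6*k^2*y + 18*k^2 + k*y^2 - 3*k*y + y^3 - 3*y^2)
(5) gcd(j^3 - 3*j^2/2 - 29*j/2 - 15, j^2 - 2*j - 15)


(1) = gcd((-7*k + x)*(x + 7), (2*k + x)*(4*k + x)) = 1
(2) = gcd((h - 3)*(h + 2)*(h + 7), (h - 3)*(h + 2)*(h + 5)) = h^2 - h - 6
(3) = w
(4) = 3*k*y - 9*k + y^2 - 3*y
(5) = j - 5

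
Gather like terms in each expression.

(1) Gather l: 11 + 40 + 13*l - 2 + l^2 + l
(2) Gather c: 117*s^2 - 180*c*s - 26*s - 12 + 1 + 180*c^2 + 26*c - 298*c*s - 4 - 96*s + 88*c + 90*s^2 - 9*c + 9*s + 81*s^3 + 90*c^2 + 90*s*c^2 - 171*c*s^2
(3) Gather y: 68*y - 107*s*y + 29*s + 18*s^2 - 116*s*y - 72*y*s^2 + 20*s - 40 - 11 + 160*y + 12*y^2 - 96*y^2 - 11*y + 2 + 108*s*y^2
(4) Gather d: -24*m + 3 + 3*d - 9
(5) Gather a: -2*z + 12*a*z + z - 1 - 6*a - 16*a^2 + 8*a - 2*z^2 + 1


(1) = l^2 + 14*l + 49
(2) = c^2*(90*s + 270) + c*(-171*s^2 - 478*s + 105) + 81*s^3 + 207*s^2 - 113*s - 15
(3) = 18*s^2 + 49*s + y^2*(108*s - 84) + y*(-72*s^2 - 223*s + 217) - 49
(4) = 3*d - 24*m - 6
(5) = -16*a^2 + a*(12*z + 2) - 2*z^2 - z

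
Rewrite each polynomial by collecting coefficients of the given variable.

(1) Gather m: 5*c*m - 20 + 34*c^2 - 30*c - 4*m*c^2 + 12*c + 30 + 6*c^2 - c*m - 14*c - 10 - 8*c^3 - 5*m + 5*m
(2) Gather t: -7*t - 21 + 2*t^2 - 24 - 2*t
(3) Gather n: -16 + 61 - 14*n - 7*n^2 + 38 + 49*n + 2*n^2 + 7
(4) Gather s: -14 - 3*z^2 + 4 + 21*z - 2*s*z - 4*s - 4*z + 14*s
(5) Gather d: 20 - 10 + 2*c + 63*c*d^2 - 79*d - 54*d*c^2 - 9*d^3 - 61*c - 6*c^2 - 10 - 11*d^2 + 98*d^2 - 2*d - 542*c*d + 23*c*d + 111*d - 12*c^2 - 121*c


(1) = -8*c^3 + 40*c^2 - 32*c + m*(-4*c^2 + 4*c)
(2) = 2*t^2 - 9*t - 45
(3) = -5*n^2 + 35*n + 90
(4) = s*(10 - 2*z) - 3*z^2 + 17*z - 10
(5) = -18*c^2 - 180*c - 9*d^3 + d^2*(63*c + 87) + d*(-54*c^2 - 519*c + 30)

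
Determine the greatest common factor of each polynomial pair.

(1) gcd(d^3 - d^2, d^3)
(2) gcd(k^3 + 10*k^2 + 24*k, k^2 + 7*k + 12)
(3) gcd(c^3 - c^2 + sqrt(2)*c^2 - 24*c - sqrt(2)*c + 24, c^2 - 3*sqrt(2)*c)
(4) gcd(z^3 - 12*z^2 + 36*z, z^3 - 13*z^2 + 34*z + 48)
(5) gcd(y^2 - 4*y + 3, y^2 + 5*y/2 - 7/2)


(1) = d^2
(2) = k + 4
(3) = gcd((c - 1)*(c - 3*sqrt(2))*(c + 4*sqrt(2)), c*(c - 3*sqrt(2))) = c - 3*sqrt(2)
(4) = z - 6
(5) = gcd((y - 3)*(y - 1), (y - 1)*(y + 7/2)) = y - 1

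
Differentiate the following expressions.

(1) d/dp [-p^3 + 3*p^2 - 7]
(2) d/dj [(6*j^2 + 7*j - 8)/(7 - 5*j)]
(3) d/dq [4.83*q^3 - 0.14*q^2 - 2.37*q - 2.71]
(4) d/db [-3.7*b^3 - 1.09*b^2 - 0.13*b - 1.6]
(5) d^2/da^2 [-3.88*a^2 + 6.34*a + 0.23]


(1) = 3*p*(2 - p)
(2) = 3*(-10*j^2 + 28*j + 3)/(25*j^2 - 70*j + 49)
(3) = 14.49*q^2 - 0.28*q - 2.37
(4) = -11.1*b^2 - 2.18*b - 0.13
(5) = -7.76000000000000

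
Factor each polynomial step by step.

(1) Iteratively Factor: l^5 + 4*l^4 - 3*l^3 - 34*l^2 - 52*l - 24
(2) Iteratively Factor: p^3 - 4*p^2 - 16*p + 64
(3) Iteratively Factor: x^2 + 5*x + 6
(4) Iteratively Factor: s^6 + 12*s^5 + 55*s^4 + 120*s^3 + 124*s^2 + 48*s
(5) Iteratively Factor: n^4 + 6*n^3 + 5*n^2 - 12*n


(1) = (l + 2)*(l^4 + 2*l^3 - 7*l^2 - 20*l - 12) = (l + 1)*(l + 2)*(l^3 + l^2 - 8*l - 12) = (l - 3)*(l + 1)*(l + 2)*(l^2 + 4*l + 4) = (l - 3)*(l + 1)*(l + 2)^2*(l + 2)
(2) = (p - 4)*(p^2 - 16) = (p - 4)*(p + 4)*(p - 4)
(3) = (x + 2)*(x + 3)
(4) = (s + 2)*(s^5 + 10*s^4 + 35*s^3 + 50*s^2 + 24*s) = (s + 2)*(s + 4)*(s^4 + 6*s^3 + 11*s^2 + 6*s) = (s + 1)*(s + 2)*(s + 4)*(s^3 + 5*s^2 + 6*s) = (s + 1)*(s + 2)*(s + 3)*(s + 4)*(s^2 + 2*s) = (s + 1)*(s + 2)^2*(s + 3)*(s + 4)*(s)
(5) = (n - 1)*(n^3 + 7*n^2 + 12*n) = (n - 1)*(n + 4)*(n^2 + 3*n) = n*(n - 1)*(n + 4)*(n + 3)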